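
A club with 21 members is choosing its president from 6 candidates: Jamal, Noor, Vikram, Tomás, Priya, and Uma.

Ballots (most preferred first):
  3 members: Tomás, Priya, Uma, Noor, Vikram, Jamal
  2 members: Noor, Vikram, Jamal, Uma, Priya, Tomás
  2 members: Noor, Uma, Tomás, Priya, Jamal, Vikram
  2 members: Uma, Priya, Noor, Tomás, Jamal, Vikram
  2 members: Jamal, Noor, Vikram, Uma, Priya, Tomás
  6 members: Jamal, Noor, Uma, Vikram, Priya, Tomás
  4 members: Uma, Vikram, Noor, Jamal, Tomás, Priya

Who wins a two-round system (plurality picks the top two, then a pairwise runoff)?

Round 1 first-place votes: Jamal 8, Noor 4, Vikram 0, Tomás 3, Priya 0, Uma 6. Jamal and Uma advance.
Runoff: Jamal is ranked above Uma on 10 ballots, Uma above Jamal on 11.

Uma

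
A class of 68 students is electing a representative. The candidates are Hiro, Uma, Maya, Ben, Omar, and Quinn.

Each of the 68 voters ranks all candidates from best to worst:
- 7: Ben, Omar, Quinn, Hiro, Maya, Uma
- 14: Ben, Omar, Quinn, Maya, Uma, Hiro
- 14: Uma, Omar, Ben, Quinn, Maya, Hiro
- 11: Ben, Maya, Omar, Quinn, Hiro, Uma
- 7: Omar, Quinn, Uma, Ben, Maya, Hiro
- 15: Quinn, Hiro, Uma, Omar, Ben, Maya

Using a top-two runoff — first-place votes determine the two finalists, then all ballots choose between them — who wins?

Round 1 first-place votes: Hiro 0, Uma 14, Maya 0, Ben 32, Omar 7, Quinn 15. Ben and Quinn advance.
Runoff: Ben is ranked above Quinn on 46 ballots, Quinn above Ben on 22.

Ben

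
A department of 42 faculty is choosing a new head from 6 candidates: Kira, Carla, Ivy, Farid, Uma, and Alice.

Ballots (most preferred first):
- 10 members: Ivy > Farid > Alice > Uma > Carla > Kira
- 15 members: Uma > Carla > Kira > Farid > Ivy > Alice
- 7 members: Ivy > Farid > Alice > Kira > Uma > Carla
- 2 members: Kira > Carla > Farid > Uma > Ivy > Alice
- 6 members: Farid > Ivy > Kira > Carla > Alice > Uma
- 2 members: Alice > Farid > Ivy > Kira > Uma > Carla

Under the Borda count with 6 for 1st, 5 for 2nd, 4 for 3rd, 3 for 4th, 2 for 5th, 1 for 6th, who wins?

Kira: 10×1 + 15×4 + 7×3 + 2×6 + 6×4 + 2×3 = 133
Carla: 10×2 + 15×5 + 7×1 + 2×5 + 6×3 + 2×1 = 132
Ivy: 10×6 + 15×2 + 7×6 + 2×2 + 6×5 + 2×4 = 174
Farid: 10×5 + 15×3 + 7×5 + 2×4 + 6×6 + 2×5 = 184
Uma: 10×3 + 15×6 + 7×2 + 2×3 + 6×1 + 2×2 = 150
Alice: 10×4 + 15×1 + 7×4 + 2×1 + 6×2 + 2×6 = 109

Farid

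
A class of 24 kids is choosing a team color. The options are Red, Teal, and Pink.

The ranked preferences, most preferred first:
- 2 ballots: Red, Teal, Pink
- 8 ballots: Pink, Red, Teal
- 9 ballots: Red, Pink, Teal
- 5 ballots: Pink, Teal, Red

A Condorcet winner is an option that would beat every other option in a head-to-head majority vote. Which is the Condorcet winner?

Pink

Pink vs Red: 13–11
Pink vs Teal: 22–2
Pink beats every other option.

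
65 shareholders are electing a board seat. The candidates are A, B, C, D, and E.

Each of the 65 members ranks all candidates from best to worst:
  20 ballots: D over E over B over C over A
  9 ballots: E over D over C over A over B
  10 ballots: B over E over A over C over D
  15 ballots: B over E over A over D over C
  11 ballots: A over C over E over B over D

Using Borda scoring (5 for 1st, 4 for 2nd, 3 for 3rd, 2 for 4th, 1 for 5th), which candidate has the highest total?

E

A: 20×1 + 9×2 + 10×3 + 15×3 + 11×5 = 168
B: 20×3 + 9×1 + 10×5 + 15×5 + 11×2 = 216
C: 20×2 + 9×3 + 10×2 + 15×1 + 11×4 = 146
D: 20×5 + 9×4 + 10×1 + 15×2 + 11×1 = 187
E: 20×4 + 9×5 + 10×4 + 15×4 + 11×3 = 258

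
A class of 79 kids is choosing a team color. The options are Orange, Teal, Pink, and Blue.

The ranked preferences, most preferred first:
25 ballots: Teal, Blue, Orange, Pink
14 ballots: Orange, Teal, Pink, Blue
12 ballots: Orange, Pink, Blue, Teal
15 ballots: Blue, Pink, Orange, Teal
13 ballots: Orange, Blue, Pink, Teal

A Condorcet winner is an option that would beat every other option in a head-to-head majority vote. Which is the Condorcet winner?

Blue

Blue vs Orange: 40–39
Blue vs Teal: 40–39
Blue vs Pink: 53–26
Blue beats every other option.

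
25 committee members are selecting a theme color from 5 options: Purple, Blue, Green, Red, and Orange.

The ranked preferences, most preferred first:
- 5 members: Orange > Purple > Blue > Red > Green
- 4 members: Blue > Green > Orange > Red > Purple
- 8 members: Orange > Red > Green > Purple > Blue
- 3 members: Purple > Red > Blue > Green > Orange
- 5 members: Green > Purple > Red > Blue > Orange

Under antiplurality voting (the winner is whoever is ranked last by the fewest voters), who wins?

Red

Last-place votes: Purple 4, Blue 8, Green 5, Red 0, Orange 8.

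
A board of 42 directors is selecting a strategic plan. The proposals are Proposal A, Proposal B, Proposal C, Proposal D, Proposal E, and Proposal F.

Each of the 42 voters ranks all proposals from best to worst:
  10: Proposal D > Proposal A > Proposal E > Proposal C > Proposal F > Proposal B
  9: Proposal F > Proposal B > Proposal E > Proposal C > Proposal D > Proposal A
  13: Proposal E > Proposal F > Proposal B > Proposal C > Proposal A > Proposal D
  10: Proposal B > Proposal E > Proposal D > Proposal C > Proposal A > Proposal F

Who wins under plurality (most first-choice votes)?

First-place votes: Proposal A 0, Proposal B 10, Proposal C 0, Proposal D 10, Proposal E 13, Proposal F 9.

Proposal E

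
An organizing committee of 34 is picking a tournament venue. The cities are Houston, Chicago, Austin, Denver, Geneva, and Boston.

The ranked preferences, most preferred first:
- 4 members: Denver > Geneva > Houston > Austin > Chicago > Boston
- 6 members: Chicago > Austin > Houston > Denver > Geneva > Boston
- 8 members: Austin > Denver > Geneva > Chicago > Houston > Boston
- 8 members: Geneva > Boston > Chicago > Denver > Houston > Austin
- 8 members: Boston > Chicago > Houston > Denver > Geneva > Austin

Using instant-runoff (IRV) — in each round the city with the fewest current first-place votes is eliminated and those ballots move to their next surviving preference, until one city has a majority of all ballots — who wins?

Round 1: Houston 0, Chicago 6, Austin 8, Denver 4, Geneva 8, Boston 8. Houston eliminated.
Round 2: Chicago 6, Austin 8, Denver 4, Geneva 8, Boston 8. Denver eliminated.
Round 3: Chicago 6, Austin 8, Geneva 12, Boston 8. Chicago eliminated.
Round 4: Austin 14, Geneva 12, Boston 8. Boston eliminated.
Round 5: Austin 14, Geneva 20. Geneva has a majority (≥18).

Geneva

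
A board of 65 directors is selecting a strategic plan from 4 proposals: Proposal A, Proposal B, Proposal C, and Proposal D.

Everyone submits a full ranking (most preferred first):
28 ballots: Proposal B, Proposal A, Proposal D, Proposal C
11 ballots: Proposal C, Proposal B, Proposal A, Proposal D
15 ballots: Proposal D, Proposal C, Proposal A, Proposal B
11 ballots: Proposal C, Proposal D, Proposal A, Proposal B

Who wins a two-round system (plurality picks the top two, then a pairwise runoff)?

Proposal C

Round 1 first-place votes: Proposal A 0, Proposal B 28, Proposal C 22, Proposal D 15. Proposal B and Proposal C advance.
Runoff: Proposal B is ranked above Proposal C on 28 ballots, Proposal C above Proposal B on 37.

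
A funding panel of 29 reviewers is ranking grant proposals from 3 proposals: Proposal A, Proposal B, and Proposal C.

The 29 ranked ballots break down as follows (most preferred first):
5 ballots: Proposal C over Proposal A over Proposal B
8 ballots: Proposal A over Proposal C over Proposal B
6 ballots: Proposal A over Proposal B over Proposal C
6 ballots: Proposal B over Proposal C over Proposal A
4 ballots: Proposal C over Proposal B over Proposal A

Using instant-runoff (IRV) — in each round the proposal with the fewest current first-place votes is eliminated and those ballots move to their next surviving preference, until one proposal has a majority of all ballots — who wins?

Round 1: Proposal A 14, Proposal B 6, Proposal C 9. Proposal B eliminated.
Round 2: Proposal A 14, Proposal C 15. Proposal C has a majority (≥15).

Proposal C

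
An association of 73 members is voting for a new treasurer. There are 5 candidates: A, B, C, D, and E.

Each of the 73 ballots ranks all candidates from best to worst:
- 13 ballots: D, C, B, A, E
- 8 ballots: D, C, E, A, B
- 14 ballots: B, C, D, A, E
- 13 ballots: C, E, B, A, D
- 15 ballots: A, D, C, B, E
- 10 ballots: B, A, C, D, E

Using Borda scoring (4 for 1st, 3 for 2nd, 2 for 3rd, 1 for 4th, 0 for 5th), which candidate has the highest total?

A: 13×1 + 8×1 + 14×1 + 13×1 + 15×4 + 10×3 = 138
B: 13×2 + 8×0 + 14×4 + 13×2 + 15×1 + 10×4 = 163
C: 13×3 + 8×3 + 14×3 + 13×4 + 15×2 + 10×2 = 207
D: 13×4 + 8×4 + 14×2 + 13×0 + 15×3 + 10×1 = 167
E: 13×0 + 8×2 + 14×0 + 13×3 + 15×0 + 10×0 = 55

C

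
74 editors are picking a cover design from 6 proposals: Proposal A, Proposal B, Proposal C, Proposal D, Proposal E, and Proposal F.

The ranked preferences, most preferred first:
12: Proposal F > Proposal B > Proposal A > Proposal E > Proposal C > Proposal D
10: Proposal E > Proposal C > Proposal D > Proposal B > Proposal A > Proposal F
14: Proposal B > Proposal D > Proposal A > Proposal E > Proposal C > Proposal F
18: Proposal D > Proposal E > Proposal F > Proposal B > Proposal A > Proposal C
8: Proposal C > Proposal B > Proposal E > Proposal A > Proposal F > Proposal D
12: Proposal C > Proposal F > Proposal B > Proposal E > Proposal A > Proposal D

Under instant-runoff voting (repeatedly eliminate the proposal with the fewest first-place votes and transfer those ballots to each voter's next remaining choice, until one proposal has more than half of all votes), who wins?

Proposal B

Round 1: Proposal A 0, Proposal B 14, Proposal C 20, Proposal D 18, Proposal E 10, Proposal F 12. Proposal A eliminated.
Round 2: Proposal B 14, Proposal C 20, Proposal D 18, Proposal E 10, Proposal F 12. Proposal E eliminated.
Round 3: Proposal B 14, Proposal C 30, Proposal D 18, Proposal F 12. Proposal F eliminated.
Round 4: Proposal B 26, Proposal C 30, Proposal D 18. Proposal D eliminated.
Round 5: Proposal B 44, Proposal C 30. Proposal B has a majority (≥38).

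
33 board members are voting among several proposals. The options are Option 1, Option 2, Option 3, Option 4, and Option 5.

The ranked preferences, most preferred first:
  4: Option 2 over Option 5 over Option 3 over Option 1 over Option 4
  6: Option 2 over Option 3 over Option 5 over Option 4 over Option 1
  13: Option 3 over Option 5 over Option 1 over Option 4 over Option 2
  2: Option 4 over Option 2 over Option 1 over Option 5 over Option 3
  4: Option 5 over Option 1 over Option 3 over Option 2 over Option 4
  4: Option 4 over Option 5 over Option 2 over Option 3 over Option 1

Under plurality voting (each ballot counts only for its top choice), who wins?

First-place votes: Option 1 0, Option 2 10, Option 3 13, Option 4 6, Option 5 4.

Option 3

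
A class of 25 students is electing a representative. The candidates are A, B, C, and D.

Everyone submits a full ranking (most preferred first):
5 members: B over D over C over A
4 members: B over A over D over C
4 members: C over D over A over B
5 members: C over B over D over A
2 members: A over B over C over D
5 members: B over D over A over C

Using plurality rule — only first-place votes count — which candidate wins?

B

First-place votes: A 2, B 14, C 9, D 0.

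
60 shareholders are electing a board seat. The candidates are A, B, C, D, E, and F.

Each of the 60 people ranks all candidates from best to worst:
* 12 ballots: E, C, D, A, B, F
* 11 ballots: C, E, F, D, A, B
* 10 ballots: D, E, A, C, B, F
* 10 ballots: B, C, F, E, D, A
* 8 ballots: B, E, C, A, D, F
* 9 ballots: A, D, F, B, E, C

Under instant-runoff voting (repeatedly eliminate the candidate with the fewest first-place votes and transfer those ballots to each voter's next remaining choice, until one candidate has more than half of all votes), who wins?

Round 1: A 9, B 18, C 11, D 10, E 12, F 0. F eliminated.
Round 2: A 9, B 18, C 11, D 10, E 12. A eliminated.
Round 3: B 18, C 11, D 19, E 12. C eliminated.
Round 4: B 18, D 19, E 23. B eliminated.
Round 5: D 19, E 41. E has a majority (≥31).

E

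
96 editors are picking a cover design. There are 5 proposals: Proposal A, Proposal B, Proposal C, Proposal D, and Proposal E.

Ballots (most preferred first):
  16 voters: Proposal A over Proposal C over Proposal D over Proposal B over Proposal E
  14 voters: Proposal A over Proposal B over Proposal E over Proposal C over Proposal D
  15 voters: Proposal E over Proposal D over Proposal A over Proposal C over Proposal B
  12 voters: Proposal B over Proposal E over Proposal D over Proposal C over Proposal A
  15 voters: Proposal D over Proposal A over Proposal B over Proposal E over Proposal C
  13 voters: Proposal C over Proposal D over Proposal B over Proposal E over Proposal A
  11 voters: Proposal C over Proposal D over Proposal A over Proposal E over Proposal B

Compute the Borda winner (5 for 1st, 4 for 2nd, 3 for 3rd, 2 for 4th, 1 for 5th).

Proposal A: 16×5 + 14×5 + 15×3 + 12×1 + 15×4 + 13×1 + 11×3 = 313
Proposal B: 16×2 + 14×4 + 15×1 + 12×5 + 15×3 + 13×3 + 11×1 = 258
Proposal C: 16×4 + 14×2 + 15×2 + 12×2 + 15×1 + 13×5 + 11×5 = 281
Proposal D: 16×3 + 14×1 + 15×4 + 12×3 + 15×5 + 13×4 + 11×4 = 329
Proposal E: 16×1 + 14×3 + 15×5 + 12×4 + 15×2 + 13×2 + 11×2 = 259

Proposal D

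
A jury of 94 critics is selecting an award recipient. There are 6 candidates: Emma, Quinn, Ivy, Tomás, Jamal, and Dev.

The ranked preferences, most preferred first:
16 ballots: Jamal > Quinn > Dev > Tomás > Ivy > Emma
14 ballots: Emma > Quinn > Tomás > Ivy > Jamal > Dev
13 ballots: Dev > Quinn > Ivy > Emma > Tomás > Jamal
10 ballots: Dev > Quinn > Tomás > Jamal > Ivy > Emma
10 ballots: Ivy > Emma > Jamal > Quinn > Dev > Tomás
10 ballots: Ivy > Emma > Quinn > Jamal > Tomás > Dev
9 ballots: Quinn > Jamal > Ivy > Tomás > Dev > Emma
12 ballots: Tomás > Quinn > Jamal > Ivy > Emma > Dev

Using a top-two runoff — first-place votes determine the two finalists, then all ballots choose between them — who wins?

Round 1 first-place votes: Emma 14, Quinn 9, Ivy 20, Tomás 12, Jamal 16, Dev 23. Dev and Ivy advance.
Runoff: Dev is ranked above Ivy on 39 ballots, Ivy above Dev on 55.

Ivy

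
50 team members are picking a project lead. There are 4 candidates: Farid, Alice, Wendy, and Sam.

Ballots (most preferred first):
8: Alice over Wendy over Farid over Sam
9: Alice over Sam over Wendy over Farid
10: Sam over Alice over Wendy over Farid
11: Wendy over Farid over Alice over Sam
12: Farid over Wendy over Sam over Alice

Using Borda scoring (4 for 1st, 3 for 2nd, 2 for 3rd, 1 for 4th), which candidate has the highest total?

Wendy

Farid: 8×2 + 9×1 + 10×1 + 11×3 + 12×4 = 116
Alice: 8×4 + 9×4 + 10×3 + 11×2 + 12×1 = 132
Wendy: 8×3 + 9×2 + 10×2 + 11×4 + 12×3 = 142
Sam: 8×1 + 9×3 + 10×4 + 11×1 + 12×2 = 110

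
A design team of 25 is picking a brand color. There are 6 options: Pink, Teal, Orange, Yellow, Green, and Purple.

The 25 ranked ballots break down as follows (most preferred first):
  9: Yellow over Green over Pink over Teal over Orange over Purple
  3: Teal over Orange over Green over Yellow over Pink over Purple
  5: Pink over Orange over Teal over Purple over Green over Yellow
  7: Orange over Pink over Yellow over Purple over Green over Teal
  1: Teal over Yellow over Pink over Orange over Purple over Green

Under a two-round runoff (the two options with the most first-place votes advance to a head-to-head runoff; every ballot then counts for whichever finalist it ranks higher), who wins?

Orange

Round 1 first-place votes: Pink 5, Teal 4, Orange 7, Yellow 9, Green 0, Purple 0. Yellow and Orange advance.
Runoff: Yellow is ranked above Orange on 10 ballots, Orange above Yellow on 15.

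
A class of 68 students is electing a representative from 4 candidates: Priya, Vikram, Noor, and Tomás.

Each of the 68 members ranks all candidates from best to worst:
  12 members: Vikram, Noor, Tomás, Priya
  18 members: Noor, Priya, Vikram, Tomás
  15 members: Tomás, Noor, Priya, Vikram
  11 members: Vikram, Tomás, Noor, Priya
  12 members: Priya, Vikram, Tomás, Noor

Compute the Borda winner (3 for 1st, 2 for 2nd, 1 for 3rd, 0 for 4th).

Priya: 12×0 + 18×2 + 15×1 + 11×0 + 12×3 = 87
Vikram: 12×3 + 18×1 + 15×0 + 11×3 + 12×2 = 111
Noor: 12×2 + 18×3 + 15×2 + 11×1 + 12×0 = 119
Tomás: 12×1 + 18×0 + 15×3 + 11×2 + 12×1 = 91

Noor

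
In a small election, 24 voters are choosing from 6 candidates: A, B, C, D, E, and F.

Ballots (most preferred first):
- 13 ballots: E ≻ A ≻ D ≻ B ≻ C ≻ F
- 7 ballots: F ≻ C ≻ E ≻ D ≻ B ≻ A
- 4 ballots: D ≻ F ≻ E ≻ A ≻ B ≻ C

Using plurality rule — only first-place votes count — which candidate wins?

E

First-place votes: A 0, B 0, C 0, D 4, E 13, F 7.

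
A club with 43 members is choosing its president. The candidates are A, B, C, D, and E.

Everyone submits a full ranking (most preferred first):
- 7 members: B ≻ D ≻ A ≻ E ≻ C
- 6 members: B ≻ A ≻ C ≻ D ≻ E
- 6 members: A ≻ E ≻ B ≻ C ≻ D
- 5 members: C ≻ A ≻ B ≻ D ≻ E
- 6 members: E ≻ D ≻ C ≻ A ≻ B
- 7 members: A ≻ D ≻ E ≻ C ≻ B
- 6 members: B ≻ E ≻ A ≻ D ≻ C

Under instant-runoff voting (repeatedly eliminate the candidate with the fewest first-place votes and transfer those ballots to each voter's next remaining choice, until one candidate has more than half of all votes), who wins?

A

Round 1: A 13, B 19, C 5, D 0, E 6. D eliminated.
Round 2: A 13, B 19, C 5, E 6. C eliminated.
Round 3: A 18, B 19, E 6. E eliminated.
Round 4: A 24, B 19. A has a majority (≥22).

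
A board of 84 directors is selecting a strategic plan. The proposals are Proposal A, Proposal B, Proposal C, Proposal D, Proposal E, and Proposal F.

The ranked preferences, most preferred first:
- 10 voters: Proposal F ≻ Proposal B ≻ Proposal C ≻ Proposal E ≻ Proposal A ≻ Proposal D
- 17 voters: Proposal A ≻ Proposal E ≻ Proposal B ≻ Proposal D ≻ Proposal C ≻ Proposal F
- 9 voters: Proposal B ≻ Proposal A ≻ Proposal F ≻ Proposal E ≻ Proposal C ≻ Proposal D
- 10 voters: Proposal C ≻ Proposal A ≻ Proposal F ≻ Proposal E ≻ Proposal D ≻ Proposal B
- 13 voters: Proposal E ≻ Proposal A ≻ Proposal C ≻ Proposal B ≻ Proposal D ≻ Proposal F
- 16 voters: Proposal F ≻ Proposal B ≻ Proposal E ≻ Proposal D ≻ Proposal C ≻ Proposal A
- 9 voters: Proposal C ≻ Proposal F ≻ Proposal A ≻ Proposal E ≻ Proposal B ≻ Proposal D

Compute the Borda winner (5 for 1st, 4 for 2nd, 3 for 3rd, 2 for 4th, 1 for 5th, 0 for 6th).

Proposal E

Proposal A: 10×1 + 17×5 + 9×4 + 10×4 + 13×4 + 16×0 + 9×3 = 250
Proposal B: 10×4 + 17×3 + 9×5 + 10×0 + 13×2 + 16×4 + 9×1 = 235
Proposal C: 10×3 + 17×1 + 9×1 + 10×5 + 13×3 + 16×1 + 9×5 = 206
Proposal D: 10×0 + 17×2 + 9×0 + 10×1 + 13×1 + 16×2 + 9×0 = 89
Proposal E: 10×2 + 17×4 + 9×2 + 10×2 + 13×5 + 16×3 + 9×2 = 257
Proposal F: 10×5 + 17×0 + 9×3 + 10×3 + 13×0 + 16×5 + 9×4 = 223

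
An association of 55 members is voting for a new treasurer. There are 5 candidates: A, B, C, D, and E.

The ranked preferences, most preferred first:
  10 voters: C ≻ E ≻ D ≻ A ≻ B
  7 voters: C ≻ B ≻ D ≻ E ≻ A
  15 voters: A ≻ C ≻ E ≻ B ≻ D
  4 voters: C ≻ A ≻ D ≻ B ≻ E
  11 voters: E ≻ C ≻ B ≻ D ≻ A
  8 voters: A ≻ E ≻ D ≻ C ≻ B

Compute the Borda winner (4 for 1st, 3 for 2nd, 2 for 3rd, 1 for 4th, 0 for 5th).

A: 10×1 + 7×0 + 15×4 + 4×3 + 11×0 + 8×4 = 114
B: 10×0 + 7×3 + 15×1 + 4×1 + 11×2 + 8×0 = 62
C: 10×4 + 7×4 + 15×3 + 4×4 + 11×3 + 8×1 = 170
D: 10×2 + 7×2 + 15×0 + 4×2 + 11×1 + 8×2 = 69
E: 10×3 + 7×1 + 15×2 + 4×0 + 11×4 + 8×3 = 135

C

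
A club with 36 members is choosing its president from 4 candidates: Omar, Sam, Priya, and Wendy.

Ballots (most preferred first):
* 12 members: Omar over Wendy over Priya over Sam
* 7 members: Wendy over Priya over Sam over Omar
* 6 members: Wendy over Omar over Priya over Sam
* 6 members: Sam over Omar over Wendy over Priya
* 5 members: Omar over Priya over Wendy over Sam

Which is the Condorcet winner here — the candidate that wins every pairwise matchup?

Omar

Omar vs Sam: 23–13
Omar vs Priya: 29–7
Omar vs Wendy: 23–13
Omar beats every other candidate.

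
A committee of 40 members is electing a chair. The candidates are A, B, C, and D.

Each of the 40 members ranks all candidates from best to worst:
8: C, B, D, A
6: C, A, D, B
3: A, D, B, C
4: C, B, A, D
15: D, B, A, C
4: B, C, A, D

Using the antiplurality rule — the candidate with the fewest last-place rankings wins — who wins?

Last-place votes: A 8, B 6, C 18, D 8.

B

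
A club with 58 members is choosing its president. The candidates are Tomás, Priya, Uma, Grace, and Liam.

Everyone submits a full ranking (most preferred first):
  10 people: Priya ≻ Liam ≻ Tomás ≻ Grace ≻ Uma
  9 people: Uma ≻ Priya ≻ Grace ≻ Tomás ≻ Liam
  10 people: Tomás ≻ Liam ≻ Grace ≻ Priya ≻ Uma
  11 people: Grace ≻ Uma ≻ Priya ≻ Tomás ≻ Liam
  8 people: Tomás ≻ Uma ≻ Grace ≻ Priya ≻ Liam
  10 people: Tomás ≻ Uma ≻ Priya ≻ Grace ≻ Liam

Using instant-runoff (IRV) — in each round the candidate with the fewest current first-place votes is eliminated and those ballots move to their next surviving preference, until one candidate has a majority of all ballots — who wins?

Priya

Round 1: Tomás 28, Priya 10, Uma 9, Grace 11, Liam 0. Liam eliminated.
Round 2: Tomás 28, Priya 10, Uma 9, Grace 11. Uma eliminated.
Round 3: Tomás 28, Priya 19, Grace 11. Grace eliminated.
Round 4: Tomás 28, Priya 30. Priya has a majority (≥30).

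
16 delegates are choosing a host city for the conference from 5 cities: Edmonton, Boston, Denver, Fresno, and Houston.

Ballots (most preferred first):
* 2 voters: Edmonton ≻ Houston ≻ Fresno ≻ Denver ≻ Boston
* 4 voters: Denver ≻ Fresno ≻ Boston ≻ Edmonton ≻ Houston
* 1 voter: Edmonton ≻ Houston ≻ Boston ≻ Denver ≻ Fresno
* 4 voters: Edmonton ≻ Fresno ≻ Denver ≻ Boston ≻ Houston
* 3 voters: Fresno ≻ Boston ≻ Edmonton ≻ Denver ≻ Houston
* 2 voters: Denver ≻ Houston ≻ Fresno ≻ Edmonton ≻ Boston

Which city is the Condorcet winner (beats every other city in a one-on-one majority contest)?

Fresno vs Edmonton: 9–7
Fresno vs Boston: 15–1
Fresno vs Denver: 9–7
Fresno vs Houston: 11–5
Fresno beats every other city.

Fresno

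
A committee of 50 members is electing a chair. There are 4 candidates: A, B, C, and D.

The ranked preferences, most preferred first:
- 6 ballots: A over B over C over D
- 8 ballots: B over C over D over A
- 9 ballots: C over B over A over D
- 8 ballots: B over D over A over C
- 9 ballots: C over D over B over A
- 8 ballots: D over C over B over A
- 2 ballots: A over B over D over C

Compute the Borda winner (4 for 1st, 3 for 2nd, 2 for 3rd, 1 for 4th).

A: 6×4 + 8×1 + 9×2 + 8×2 + 9×1 + 8×1 + 2×4 = 91
B: 6×3 + 8×4 + 9×3 + 8×4 + 9×2 + 8×2 + 2×3 = 149
C: 6×2 + 8×3 + 9×4 + 8×1 + 9×4 + 8×3 + 2×1 = 142
D: 6×1 + 8×2 + 9×1 + 8×3 + 9×3 + 8×4 + 2×2 = 118

B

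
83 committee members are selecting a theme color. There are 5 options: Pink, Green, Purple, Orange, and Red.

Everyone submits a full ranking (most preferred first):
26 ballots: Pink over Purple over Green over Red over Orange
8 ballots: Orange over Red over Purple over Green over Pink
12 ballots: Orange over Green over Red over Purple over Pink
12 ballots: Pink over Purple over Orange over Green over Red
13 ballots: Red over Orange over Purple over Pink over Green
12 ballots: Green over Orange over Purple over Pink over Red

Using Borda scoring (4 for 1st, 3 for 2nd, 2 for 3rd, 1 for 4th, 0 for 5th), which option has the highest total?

Pink: 26×4 + 8×0 + 12×0 + 12×4 + 13×1 + 12×1 = 177
Green: 26×2 + 8×1 + 12×3 + 12×1 + 13×0 + 12×4 = 156
Purple: 26×3 + 8×2 + 12×1 + 12×3 + 13×2 + 12×2 = 192
Orange: 26×0 + 8×4 + 12×4 + 12×2 + 13×3 + 12×3 = 179
Red: 26×1 + 8×3 + 12×2 + 12×0 + 13×4 + 12×0 = 126

Purple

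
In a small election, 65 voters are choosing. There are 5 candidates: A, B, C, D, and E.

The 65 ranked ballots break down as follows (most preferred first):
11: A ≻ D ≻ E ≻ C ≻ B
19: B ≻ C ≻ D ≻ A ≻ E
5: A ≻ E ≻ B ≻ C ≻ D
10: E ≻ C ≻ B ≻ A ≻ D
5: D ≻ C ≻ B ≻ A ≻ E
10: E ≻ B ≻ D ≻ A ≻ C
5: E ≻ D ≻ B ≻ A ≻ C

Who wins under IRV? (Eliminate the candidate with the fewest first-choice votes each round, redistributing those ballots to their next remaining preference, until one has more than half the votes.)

E

Round 1: A 16, B 19, C 0, D 5, E 25. C eliminated.
Round 2: A 16, B 19, D 5, E 25. D eliminated.
Round 3: A 16, B 24, E 25. A eliminated.
Round 4: B 24, E 41. E has a majority (≥33).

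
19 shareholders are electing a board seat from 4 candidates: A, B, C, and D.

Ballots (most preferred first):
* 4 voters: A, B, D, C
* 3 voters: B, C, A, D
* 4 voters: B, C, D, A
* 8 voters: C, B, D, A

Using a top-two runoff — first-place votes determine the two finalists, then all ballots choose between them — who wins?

Round 1 first-place votes: A 4, B 7, C 8, D 0. C and B advance.
Runoff: C is ranked above B on 8 ballots, B above C on 11.

B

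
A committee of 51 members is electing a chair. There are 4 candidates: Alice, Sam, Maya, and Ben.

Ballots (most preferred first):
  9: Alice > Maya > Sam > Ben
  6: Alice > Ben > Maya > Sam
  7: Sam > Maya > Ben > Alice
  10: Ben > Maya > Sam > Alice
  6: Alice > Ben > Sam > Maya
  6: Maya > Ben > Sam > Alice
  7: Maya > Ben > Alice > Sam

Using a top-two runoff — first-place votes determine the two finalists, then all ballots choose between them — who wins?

Round 1 first-place votes: Alice 21, Sam 7, Maya 13, Ben 10. Alice and Maya advance.
Runoff: Alice is ranked above Maya on 21 ballots, Maya above Alice on 30.

Maya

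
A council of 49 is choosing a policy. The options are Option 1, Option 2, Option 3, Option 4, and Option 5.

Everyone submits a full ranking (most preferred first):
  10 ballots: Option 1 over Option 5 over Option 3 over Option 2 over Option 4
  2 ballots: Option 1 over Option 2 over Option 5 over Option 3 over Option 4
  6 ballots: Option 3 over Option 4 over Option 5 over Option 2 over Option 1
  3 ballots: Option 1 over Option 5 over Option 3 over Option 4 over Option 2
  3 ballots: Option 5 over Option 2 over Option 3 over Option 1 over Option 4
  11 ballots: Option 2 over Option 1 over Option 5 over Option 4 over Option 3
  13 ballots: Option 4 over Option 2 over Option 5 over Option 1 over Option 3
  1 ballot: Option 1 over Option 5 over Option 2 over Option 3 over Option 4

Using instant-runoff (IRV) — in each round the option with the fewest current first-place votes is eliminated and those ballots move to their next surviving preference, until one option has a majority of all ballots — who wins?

Option 1

Round 1: Option 1 16, Option 2 11, Option 3 6, Option 4 13, Option 5 3. Option 5 eliminated.
Round 2: Option 1 16, Option 2 14, Option 3 6, Option 4 13. Option 3 eliminated.
Round 3: Option 1 16, Option 2 14, Option 4 19. Option 2 eliminated.
Round 4: Option 1 30, Option 4 19. Option 1 has a majority (≥25).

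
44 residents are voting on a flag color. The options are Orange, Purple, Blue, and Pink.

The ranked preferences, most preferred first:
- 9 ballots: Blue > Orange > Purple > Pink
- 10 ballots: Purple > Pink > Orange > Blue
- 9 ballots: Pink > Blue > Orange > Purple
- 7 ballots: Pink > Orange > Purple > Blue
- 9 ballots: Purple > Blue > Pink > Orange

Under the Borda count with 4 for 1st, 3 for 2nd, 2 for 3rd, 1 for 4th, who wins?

Orange: 9×3 + 10×2 + 9×2 + 7×3 + 9×1 = 95
Purple: 9×2 + 10×4 + 9×1 + 7×2 + 9×4 = 117
Blue: 9×4 + 10×1 + 9×3 + 7×1 + 9×3 = 107
Pink: 9×1 + 10×3 + 9×4 + 7×4 + 9×2 = 121

Pink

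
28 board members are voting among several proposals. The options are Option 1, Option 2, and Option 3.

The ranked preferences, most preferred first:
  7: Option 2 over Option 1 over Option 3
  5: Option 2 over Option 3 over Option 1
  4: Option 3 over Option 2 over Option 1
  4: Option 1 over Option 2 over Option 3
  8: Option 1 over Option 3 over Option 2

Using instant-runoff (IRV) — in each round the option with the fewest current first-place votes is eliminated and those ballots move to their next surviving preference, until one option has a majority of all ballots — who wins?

Round 1: Option 1 12, Option 2 12, Option 3 4. Option 3 eliminated.
Round 2: Option 1 12, Option 2 16. Option 2 has a majority (≥15).

Option 2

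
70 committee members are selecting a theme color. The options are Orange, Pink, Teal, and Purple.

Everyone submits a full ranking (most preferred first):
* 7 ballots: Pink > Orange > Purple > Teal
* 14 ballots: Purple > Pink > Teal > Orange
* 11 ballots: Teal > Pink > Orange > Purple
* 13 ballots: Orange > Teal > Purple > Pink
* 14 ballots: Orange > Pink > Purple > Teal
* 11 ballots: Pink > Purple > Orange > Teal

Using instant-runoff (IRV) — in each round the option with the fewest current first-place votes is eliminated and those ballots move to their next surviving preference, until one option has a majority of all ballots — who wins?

Round 1: Orange 27, Pink 18, Teal 11, Purple 14. Teal eliminated.
Round 2: Orange 27, Pink 29, Purple 14. Purple eliminated.
Round 3: Orange 27, Pink 43. Pink has a majority (≥36).

Pink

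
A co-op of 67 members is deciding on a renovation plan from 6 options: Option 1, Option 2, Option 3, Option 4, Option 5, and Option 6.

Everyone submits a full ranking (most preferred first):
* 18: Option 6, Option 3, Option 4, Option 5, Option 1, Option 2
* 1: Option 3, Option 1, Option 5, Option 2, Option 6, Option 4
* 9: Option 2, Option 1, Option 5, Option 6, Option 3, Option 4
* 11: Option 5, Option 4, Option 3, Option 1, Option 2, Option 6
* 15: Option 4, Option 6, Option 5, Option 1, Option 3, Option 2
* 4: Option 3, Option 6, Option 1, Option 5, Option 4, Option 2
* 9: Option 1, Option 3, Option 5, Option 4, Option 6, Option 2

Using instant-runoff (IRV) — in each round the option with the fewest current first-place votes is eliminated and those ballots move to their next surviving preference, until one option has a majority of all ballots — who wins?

Round 1: Option 1 9, Option 2 9, Option 3 5, Option 4 15, Option 5 11, Option 6 18. Option 3 eliminated.
Round 2: Option 1 10, Option 2 9, Option 4 15, Option 5 11, Option 6 22. Option 2 eliminated.
Round 3: Option 1 19, Option 4 15, Option 5 11, Option 6 22. Option 5 eliminated.
Round 4: Option 1 19, Option 4 26, Option 6 22. Option 1 eliminated.
Round 5: Option 4 35, Option 6 32. Option 4 has a majority (≥34).

Option 4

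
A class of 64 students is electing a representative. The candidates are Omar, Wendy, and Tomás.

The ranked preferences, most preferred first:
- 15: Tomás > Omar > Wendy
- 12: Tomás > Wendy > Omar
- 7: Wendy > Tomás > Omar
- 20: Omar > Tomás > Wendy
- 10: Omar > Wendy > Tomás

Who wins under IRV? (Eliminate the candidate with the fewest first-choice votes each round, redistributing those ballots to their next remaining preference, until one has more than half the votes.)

Tomás

Round 1: Omar 30, Wendy 7, Tomás 27. Wendy eliminated.
Round 2: Omar 30, Tomás 34. Tomás has a majority (≥33).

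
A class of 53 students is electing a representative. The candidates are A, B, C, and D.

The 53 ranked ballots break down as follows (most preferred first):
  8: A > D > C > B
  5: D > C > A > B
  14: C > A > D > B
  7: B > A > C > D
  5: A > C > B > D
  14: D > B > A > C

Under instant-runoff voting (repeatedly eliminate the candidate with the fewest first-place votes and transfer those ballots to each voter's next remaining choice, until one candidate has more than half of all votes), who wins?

A

Round 1: A 13, B 7, C 14, D 19. B eliminated.
Round 2: A 20, C 14, D 19. C eliminated.
Round 3: A 34, D 19. A has a majority (≥27).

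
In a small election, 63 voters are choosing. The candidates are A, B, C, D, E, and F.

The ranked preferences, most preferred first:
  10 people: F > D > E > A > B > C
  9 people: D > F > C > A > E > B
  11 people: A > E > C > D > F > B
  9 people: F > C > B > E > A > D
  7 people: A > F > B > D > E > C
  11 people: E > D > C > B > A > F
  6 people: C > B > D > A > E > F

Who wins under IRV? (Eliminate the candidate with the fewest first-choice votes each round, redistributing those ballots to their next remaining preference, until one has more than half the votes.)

Round 1: A 18, B 0, C 6, D 9, E 11, F 19. B eliminated.
Round 2: A 18, C 6, D 9, E 11, F 19. C eliminated.
Round 3: A 18, D 15, E 11, F 19. E eliminated.
Round 4: A 18, D 26, F 19. A eliminated.
Round 5: D 37, F 26. D has a majority (≥32).

D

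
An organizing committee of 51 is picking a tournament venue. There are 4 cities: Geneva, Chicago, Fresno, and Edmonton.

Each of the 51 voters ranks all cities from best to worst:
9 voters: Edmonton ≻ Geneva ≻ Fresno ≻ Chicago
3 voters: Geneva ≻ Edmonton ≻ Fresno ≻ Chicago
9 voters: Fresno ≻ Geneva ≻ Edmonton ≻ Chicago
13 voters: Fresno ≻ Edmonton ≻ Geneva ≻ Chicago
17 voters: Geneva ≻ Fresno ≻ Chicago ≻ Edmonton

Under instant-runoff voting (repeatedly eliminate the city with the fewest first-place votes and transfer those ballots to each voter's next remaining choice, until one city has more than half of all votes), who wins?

Geneva

Round 1: Geneva 20, Chicago 0, Fresno 22, Edmonton 9. Chicago eliminated.
Round 2: Geneva 20, Fresno 22, Edmonton 9. Edmonton eliminated.
Round 3: Geneva 29, Fresno 22. Geneva has a majority (≥26).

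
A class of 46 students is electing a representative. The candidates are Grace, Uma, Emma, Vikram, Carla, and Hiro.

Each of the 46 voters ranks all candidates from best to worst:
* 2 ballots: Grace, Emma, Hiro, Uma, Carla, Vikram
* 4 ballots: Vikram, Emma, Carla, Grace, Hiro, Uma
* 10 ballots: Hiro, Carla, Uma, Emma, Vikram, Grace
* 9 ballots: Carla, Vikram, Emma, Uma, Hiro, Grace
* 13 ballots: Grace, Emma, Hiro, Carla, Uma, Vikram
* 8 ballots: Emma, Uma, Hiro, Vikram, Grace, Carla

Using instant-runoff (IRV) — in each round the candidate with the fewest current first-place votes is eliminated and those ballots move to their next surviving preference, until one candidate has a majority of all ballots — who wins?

Round 1: Grace 15, Uma 0, Emma 8, Vikram 4, Carla 9, Hiro 10. Uma eliminated.
Round 2: Grace 15, Emma 8, Vikram 4, Carla 9, Hiro 10. Vikram eliminated.
Round 3: Grace 15, Emma 12, Carla 9, Hiro 10. Carla eliminated.
Round 4: Grace 15, Emma 21, Hiro 10. Hiro eliminated.
Round 5: Grace 15, Emma 31. Emma has a majority (≥24).

Emma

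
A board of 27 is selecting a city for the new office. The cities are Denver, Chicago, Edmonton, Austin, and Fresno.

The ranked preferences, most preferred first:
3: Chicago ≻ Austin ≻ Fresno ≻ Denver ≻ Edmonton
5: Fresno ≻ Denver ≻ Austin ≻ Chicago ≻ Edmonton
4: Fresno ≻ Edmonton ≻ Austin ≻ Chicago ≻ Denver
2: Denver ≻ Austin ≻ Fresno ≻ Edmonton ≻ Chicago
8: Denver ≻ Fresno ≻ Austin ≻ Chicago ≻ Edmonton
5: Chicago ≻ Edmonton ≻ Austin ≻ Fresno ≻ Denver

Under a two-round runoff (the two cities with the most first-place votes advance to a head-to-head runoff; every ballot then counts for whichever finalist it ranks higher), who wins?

Fresno

Round 1 first-place votes: Denver 10, Chicago 8, Edmonton 0, Austin 0, Fresno 9. Denver and Fresno advance.
Runoff: Denver is ranked above Fresno on 10 ballots, Fresno above Denver on 17.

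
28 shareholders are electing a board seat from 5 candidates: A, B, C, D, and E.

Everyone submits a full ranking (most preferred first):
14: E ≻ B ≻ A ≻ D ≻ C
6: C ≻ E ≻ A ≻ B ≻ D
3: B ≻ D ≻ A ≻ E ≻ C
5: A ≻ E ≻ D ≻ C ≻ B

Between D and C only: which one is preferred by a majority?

D

D is ranked above C on 22 ballots; C above D on 6.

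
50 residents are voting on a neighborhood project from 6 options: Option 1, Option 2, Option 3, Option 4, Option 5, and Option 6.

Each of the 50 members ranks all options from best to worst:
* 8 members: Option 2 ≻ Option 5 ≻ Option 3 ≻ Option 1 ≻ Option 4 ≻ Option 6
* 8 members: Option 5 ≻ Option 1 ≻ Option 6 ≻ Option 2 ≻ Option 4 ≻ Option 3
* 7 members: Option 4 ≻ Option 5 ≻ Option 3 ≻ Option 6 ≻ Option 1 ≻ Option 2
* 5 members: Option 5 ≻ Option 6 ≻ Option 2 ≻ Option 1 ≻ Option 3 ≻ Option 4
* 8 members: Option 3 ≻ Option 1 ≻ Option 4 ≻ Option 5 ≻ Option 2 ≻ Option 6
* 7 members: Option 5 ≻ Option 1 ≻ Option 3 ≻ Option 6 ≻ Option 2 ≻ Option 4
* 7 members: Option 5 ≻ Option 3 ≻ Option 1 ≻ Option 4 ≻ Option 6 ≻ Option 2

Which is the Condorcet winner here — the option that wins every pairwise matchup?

Option 5

Option 5 vs Option 1: 42–8
Option 5 vs Option 2: 42–8
Option 5 vs Option 3: 42–8
Option 5 vs Option 4: 35–15
Option 5 vs Option 6: 50–0
Option 5 beats every other option.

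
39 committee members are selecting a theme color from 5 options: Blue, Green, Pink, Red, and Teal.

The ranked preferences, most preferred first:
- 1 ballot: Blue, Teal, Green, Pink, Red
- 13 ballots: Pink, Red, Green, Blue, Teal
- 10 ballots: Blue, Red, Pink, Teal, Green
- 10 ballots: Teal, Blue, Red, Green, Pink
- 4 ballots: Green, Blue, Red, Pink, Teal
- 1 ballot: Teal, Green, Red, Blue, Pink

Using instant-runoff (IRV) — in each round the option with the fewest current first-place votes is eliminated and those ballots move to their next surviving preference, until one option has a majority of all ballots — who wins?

Blue

Round 1: Blue 11, Green 4, Pink 13, Red 0, Teal 11. Red eliminated.
Round 2: Blue 11, Green 4, Pink 13, Teal 11. Green eliminated.
Round 3: Blue 15, Pink 13, Teal 11. Teal eliminated.
Round 4: Blue 26, Pink 13. Blue has a majority (≥20).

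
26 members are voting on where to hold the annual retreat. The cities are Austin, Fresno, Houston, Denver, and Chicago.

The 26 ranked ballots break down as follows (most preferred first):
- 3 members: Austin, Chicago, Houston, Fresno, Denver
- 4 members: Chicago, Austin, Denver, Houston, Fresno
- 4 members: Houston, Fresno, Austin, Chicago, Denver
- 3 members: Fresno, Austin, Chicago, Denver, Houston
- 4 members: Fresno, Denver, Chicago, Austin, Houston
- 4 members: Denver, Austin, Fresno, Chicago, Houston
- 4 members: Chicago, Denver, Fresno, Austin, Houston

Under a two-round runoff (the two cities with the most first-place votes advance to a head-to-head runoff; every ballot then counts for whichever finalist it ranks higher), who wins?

Round 1 first-place votes: Austin 3, Fresno 7, Houston 4, Denver 4, Chicago 8. Chicago and Fresno advance.
Runoff: Chicago is ranked above Fresno on 11 ballots, Fresno above Chicago on 15.

Fresno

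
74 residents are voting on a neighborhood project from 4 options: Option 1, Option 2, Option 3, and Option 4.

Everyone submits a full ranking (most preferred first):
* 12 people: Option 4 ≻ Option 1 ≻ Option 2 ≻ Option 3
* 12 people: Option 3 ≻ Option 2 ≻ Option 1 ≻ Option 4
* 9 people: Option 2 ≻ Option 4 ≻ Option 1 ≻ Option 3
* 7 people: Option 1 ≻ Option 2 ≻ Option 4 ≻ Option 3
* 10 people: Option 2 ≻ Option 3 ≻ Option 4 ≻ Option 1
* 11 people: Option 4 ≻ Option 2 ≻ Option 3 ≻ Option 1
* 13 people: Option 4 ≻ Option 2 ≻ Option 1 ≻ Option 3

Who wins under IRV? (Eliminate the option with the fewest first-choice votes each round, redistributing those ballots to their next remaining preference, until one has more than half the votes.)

Round 1: Option 1 7, Option 2 19, Option 3 12, Option 4 36. Option 1 eliminated.
Round 2: Option 2 26, Option 3 12, Option 4 36. Option 3 eliminated.
Round 3: Option 2 38, Option 4 36. Option 2 has a majority (≥38).

Option 2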